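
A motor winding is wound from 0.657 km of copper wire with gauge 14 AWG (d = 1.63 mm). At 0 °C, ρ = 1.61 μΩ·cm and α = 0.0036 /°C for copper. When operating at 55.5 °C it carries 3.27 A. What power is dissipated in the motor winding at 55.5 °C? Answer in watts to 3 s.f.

ρ = 1.61 μΩ·cm = 1.61×10^-8 Ω·m
A = π(1.63/2 mm)² = π(8.1500e-04 m)² = 2.087e-06 m²
R₍0₎ = ρL/A = (1.61×10^-8)(657)/(2.087e-06) = 5.069 Ω
R₍55.5₎ = R₍0₎(1 + αΔT) = 5.069 × (1 + 0.0036×55.5) = 6.082 Ω
P = I²R = (3.27)² × 6.082 = 65.0 W

65.0 W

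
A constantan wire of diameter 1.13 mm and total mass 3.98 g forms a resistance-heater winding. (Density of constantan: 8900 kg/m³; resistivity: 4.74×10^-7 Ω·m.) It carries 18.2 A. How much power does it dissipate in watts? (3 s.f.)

69.8 W

A = π(d/2)² = π(5.6500e-04 m)² = 1.0029e-06 m²
L = m/(density·A) = 0.00398/(8900×1.0029e-06) = 0.4459 m
R = ρL/A = (4.74×10^-7)(0.4459)/(1.0029e-06) = 0.2108 Ω
P = I²R = (18.2)² × 0.2108 = 69.8 W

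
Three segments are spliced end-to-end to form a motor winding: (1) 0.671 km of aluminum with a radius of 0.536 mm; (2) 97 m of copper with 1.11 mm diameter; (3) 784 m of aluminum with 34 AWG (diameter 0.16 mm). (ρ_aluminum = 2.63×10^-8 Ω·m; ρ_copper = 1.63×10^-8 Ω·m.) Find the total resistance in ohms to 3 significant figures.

1050 Ω

Seg 1: A = πr² = π(5.3600e-04 m)² = 9.026e-07 m²
R_1 = (2.63×10^-8)(671)/(9.026e-07) = 19.55 Ω
Seg 2: A = π(d/2)² = π(5.5500e-04 m)² = 9.677e-07 m²
R_2 = (1.63×10^-8)(97)/(9.677e-07) = 1.634 Ω
Seg 3: A = π(0.16/2 mm)² = π(8.0000e-05 m)² = 2.011e-08 m²
R_3 = (2.63×10^-8)(784)/(2.011e-08) = 1026 Ω
R_total = R_1 + R_2 + R_3 = 1050 Ω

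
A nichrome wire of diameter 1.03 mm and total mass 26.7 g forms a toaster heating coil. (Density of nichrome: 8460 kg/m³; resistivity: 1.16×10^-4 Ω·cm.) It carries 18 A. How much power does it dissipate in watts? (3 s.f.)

ρ = 1.16×10^-4 Ω·cm = 1.16×10^-6 Ω·m
A = π(d/2)² = π(5.1500e-04 m)² = 8.3323e-07 m²
L = m/(density·A) = 0.0267/(8460×8.3323e-07) = 3.788 m
R = ρL/A = (1.16×10^-6)(3.788)/(8.3323e-07) = 5.273 Ω
P = I²R = (18)² × 5.273 = 1710 W

1710 W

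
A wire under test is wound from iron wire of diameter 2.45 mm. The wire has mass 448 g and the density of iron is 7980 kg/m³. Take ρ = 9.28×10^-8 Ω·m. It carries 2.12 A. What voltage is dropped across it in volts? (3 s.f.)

0.497 V

A = π(d/2)² = π(1.2250e-03 m)² = 4.7144e-06 m²
L = m/(density·A) = 0.448/(7980×4.7144e-06) = 11.91 m
R = ρL/A = (9.28×10^-8)(11.91)/(4.7144e-06) = 0.2344 Ω
V = IR = 2.12 × 0.2344 = 0.497 V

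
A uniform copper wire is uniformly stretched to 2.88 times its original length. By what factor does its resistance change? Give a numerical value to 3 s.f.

8.29

Volume constant ⇒ A' = A/k with k = 2.88. R' = ρ(kL)/(A/k) = k²R.
Factor = 8.29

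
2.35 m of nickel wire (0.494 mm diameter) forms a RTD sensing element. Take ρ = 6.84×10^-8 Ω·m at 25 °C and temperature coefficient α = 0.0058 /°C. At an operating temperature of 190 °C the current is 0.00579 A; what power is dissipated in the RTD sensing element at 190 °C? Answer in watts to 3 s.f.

5.50×10^-5 W

A = π(d/2)² = π(2.4700e-04 m)² = 1.917e-07 m²
R₍25₎ = ρL/A = (6.84×10^-8)(2.35)/(1.917e-07) = 0.8386 Ω
R₍190₎ = R₍25₎(1 + αΔT) = 0.8386 × (1 + 0.0058×165) = 1.641 Ω
P = I²R = (0.00579)² × 1.641 = 5.50×10^-5 W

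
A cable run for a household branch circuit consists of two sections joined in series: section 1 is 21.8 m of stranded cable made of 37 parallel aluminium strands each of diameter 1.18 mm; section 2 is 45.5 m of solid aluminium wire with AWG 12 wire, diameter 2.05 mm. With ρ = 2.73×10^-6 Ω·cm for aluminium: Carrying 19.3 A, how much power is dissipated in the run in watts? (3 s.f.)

ρ = 2.73×10^-6 Ω·cm = 2.73×10^-8 Ω·m
Section 1: A_strand = π(5.9000e-04)² = 1.094e-06 m²; R₁ = ρL/(N·A_s) = (2.73×10^-8)(21.8)/(37×1.094e-06) = 0.01471 Ω
Section 2: A = π(2.05/2 mm)² = π(1.0250e-03 m)² = 3.301e-06 m²
R₂ = (2.73×10^-8)(45.5)/(3.301e-06) = 0.3763 Ω
R = R₁ + R₂ = 0.391 Ω
P = I²R = (19.3)² × 0.391 = 146 W

146 W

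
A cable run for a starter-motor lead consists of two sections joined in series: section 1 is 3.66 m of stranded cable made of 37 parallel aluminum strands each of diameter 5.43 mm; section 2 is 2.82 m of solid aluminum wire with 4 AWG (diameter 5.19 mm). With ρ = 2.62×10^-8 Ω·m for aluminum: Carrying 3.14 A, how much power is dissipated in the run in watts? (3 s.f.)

Section 1: A_strand = π(2.7150e-03)² = 2.316e-05 m²; R₁ = ρL/(N·A_s) = (2.62×10^-8)(3.66)/(37×2.316e-05) = 1.119×10^-4 Ω
Section 2: A = π(5.19/2 mm)² = π(2.5950e-03 m)² = 2.116e-05 m²
R₂ = (2.62×10^-8)(2.82)/(2.116e-05) = 0.003492 Ω
R = R₁ + R₂ = 0.003604 Ω
P = I²R = (3.14)² × 0.003604 = 0.0355 W

0.0355 W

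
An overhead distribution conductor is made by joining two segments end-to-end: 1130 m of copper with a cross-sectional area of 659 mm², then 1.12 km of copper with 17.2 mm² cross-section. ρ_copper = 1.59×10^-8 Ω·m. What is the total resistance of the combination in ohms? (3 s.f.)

Segment 1: A = 659 mm² = 6.590e-04 m²
R₁ = ρL/A = (1.59×10^-8)(1130)/(6.590e-04) = 0.02726 Ω
Segment 2: A = 17.2 mm² = 1.720e-05 m²
R₂ = (1.59×10^-8)(1120)/(1.720e-05) = 1.035 Ω
R = R₁ + R₂ = 1.06 Ω

1.06 Ω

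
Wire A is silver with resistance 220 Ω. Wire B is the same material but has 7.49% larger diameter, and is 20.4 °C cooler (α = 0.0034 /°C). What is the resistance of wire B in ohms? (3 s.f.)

R ∝ ρL/d² with ρ ∝ (1+αΔT), so R_B/R_A = (1 + 7.49/100)⁻² × (1 − 0.0034×20.4)
= 0.8655 × 0.9306 = 0.8055
R_B = 0.8055 × 220 = 177 Ω

177 Ω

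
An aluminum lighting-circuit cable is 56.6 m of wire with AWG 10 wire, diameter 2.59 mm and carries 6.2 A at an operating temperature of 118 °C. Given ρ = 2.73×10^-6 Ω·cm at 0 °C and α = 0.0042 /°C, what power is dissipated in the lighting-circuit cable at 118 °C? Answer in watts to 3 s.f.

ρ = 2.73×10^-6 Ω·cm = 2.73×10^-8 Ω·m
A = π(2.59/2 mm)² = π(1.2950e-03 m)² = 5.269e-06 m²
R₍0₎ = ρL/A = (2.73×10^-8)(56.6)/(5.269e-06) = 0.2933 Ω
R₍118₎ = R₍0₎(1 + αΔT) = 0.2933 × (1 + 0.0042×118) = 0.4386 Ω
P = I²R = (6.2)² × 0.4386 = 16.9 W

16.9 W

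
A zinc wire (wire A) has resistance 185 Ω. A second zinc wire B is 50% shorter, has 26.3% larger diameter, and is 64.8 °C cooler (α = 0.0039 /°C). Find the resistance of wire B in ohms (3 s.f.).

43.3 Ω

R ∝ ρL/d² with ρ ∝ (1+αΔT), so R_B/R_A = (1 − 50/100) × (1 + 26.3/100)⁻² × (1 − 0.0039×64.8)
= 0.5 × 0.6269 × 0.7473 = 0.2342
R_B = 0.2342 × 185 = 43.3 Ω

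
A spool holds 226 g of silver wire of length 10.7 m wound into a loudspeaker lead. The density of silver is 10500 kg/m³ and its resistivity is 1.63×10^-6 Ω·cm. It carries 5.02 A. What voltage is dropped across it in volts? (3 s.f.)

ρ = 1.63×10^-6 Ω·cm = 1.63×10^-8 Ω·m
A = m/(density·L) = 0.226/(10500×10.7) = 2.0116e-06 m²
R = ρL/A = (1.63×10^-8)(10.7)/(2.0116e-06) = 0.0867 Ω
V = IR = 5.02 × 0.0867 = 0.435 V

0.435 V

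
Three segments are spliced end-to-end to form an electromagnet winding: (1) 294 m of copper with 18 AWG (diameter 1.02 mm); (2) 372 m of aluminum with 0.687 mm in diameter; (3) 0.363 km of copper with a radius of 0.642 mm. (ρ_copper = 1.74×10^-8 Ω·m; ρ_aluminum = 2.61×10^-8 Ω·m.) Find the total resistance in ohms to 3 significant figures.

37.3 Ω

Seg 1: A = π(1.02/2 mm)² = π(5.1000e-04 m)² = 8.171e-07 m²
R_1 = (1.74×10^-8)(294)/(8.171e-07) = 6.26 Ω
Seg 2: A = π(d/2)² = π(3.4350e-04 m)² = 3.707e-07 m²
R_2 = (2.61×10^-8)(372)/(3.707e-07) = 26.19 Ω
Seg 3: A = πr² = π(6.4200e-04 m)² = 1.295e-06 m²
R_3 = (1.74×10^-8)(363)/(1.295e-06) = 4.878 Ω
R_total = R_1 + R_2 + R_3 = 37.3 Ω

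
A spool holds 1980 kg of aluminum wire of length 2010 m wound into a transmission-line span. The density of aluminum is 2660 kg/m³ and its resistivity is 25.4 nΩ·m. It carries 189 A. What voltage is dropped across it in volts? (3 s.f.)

ρ = 25.4 nΩ·m = 2.54×10^-8 Ω·m
A = m/(density·L) = 1980/(2660×2010) = 3.7033e-04 m²
R = ρL/A = (2.54×10^-8)(2010)/(3.7033e-04) = 0.1379 Ω
V = IR = 189 × 0.1379 = 26.1 V

26.1 V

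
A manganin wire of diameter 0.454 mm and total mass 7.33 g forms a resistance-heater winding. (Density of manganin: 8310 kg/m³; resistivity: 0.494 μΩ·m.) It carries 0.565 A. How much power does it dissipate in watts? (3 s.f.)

ρ = 0.494 μΩ·m = 4.94×10^-7 Ω·m
A = π(d/2)² = π(2.2700e-04 m)² = 1.6188e-07 m²
L = m/(density·A) = 0.00733/(8310×1.6188e-07) = 5.449 m
R = ρL/A = (4.94×10^-7)(5.449)/(1.6188e-07) = 16.63 Ω
P = I²R = (0.565)² × 16.63 = 5.31 W

5.31 W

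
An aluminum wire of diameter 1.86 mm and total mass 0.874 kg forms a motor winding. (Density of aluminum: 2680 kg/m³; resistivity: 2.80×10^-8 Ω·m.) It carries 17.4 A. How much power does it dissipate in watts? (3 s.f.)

374 W

A = π(d/2)² = π(9.3000e-04 m)² = 2.7172e-06 m²
L = m/(density·A) = 0.874/(2680×2.7172e-06) = 120 m
R = ρL/A = (2.80×10^-8)(120)/(2.7172e-06) = 1.237 Ω
P = I²R = (17.4)² × 1.237 = 374 W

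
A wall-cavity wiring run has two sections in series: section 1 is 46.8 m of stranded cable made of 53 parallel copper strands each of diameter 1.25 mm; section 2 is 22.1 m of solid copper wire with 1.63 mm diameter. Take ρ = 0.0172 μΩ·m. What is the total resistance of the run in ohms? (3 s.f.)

0.195 Ω

ρ = 0.0172 μΩ·m = 1.72×10^-8 Ω·m
Section 1: A_strand = π(6.2500e-04)² = 1.227e-06 m²; R₁ = ρL/(N·A_s) = (1.72×10^-8)(46.8)/(53×1.227e-06) = 0.01238 Ω
Section 2: A = π(d/2)² = π(8.1500e-04 m)² = 2.087e-06 m²
R₂ = (1.72×10^-8)(22.1)/(2.087e-06) = 0.1822 Ω
R = R₁ + R₂ = 0.195 Ω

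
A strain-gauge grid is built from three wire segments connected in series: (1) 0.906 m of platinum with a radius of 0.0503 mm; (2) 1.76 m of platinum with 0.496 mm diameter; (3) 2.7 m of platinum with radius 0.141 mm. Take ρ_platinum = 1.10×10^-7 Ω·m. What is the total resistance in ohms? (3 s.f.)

Seg 1: A = πr² = π(5.0300e-05 m)² = 7.949e-09 m²
R_1 = (1.10×10^-7)(0.906)/(7.949e-09) = 12.54 Ω
Seg 2: A = π(d/2)² = π(2.4800e-04 m)² = 1.932e-07 m²
R_2 = (1.10×10^-7)(1.76)/(1.932e-07) = 1.002 Ω
Seg 3: A = πr² = π(1.4100e-04 m)² = 6.246e-08 m²
R_3 = (1.10×10^-7)(2.7)/(6.246e-08) = 4.755 Ω
R_total = R_1 + R_2 + R_3 = 18.3 Ω

18.3 Ω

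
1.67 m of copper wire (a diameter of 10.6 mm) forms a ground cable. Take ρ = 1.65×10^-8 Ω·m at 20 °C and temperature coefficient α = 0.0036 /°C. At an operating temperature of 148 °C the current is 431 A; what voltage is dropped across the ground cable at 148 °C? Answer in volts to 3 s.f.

A = π(d/2)² = π(5.3000e-03 m)² = 8.825e-05 m²
R₍20₎ = ρL/A = (1.65×10^-8)(1.67)/(8.825e-05) = 3.122×10^-4 Ω
R₍148₎ = R₍20₎(1 + αΔT) = 3.122×10^-4 × (1 + 0.0036×128) = 4.561×10^-4 Ω
V = IR = 431 × 4.561×10^-4 = 0.197 V

0.197 V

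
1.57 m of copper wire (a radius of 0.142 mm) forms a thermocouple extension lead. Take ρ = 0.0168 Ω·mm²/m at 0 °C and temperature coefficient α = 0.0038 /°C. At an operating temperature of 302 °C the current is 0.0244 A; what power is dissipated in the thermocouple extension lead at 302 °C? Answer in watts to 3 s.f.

5.32×10^-4 W

ρ = 0.0168 Ω·mm²/m = 1.68×10^-8 Ω·m
A = πr² = π(1.4200e-04 m)² = 6.335e-08 m²
R₍0₎ = ρL/A = (1.68×10^-8)(1.57)/(6.335e-08) = 0.4164 Ω
R₍302₎ = R₍0₎(1 + αΔT) = 0.4164 × (1 + 0.0038×302) = 0.8942 Ω
P = I²R = (0.0244)² × 0.8942 = 5.32×10^-4 W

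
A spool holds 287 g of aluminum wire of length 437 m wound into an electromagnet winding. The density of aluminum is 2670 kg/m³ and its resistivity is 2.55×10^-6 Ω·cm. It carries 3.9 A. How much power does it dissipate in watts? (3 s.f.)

689 W

ρ = 2.55×10^-6 Ω·cm = 2.55×10^-8 Ω·m
A = m/(density·L) = 0.287/(2670×437) = 2.4597e-07 m²
R = ρL/A = (2.55×10^-8)(437)/(2.4597e-07) = 45.3 Ω
P = I²R = (3.9)² × 45.3 = 689 W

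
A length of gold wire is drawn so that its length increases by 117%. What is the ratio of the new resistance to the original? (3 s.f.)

4.71

k = 1 + 117/100 = 2.17; volume constant ⇒ A' = A/k, so R' = k²R.
Factor = 4.71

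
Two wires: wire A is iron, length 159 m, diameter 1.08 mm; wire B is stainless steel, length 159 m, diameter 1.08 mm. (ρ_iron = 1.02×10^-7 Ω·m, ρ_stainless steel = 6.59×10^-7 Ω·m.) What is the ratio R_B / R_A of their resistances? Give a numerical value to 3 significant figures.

R ∝ ρL/d², so R_B/R_A = (ρ_B/ρ_A)
= (6.59×10^-7/1.02×10^-7) = 6.46

6.46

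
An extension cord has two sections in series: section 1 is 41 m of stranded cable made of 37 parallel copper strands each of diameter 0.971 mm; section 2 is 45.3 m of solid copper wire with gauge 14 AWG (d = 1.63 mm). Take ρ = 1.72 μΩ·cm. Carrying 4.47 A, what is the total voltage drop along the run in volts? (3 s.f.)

1.78 V

ρ = 1.72 μΩ·cm = 1.72×10^-8 Ω·m
Section 1: A_strand = π(4.8550e-04)² = 7.405e-07 m²; R₁ = ρL/(N·A_s) = (1.72×10^-8)(41)/(37×7.405e-07) = 0.02574 Ω
Section 2: A = π(1.63/2 mm)² = π(8.1500e-04 m)² = 2.087e-06 m²
R₂ = (1.72×10^-8)(45.3)/(2.087e-06) = 0.3734 Ω
R = R₁ + R₂ = 0.3991 Ω
V = IR = 4.47 × 0.3991 = 1.78 V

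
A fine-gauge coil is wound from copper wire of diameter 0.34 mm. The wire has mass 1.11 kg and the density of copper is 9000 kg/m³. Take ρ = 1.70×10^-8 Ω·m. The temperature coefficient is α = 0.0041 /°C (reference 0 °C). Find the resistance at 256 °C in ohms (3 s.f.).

521 Ω

A = π(d/2)² = π(1.7000e-04 m)² = 9.0792e-08 m²
L = m/(density·A) = 1.11/(9000×9.0792e-08) = 1358 m
R = ρL/A = (1.70×10^-8)(1358)/(9.0792e-08) = 254.4 Ω
R(256 °C) = 254.4 × (1 + 0.0041×256) = 521 Ω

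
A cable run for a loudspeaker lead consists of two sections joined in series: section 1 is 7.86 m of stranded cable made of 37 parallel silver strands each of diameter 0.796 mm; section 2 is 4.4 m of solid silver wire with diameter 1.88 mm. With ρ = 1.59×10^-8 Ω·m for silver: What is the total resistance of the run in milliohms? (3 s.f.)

Section 1: A_strand = π(3.9800e-04)² = 4.976e-07 m²; R₁ = ρL/(N·A_s) = (1.59×10^-8)(7.86)/(37×4.976e-07) = 0.006787 Ω
Section 2: A = π(d/2)² = π(9.4000e-04 m)² = 2.776e-06 m²
R₂ = (1.59×10^-8)(4.4)/(2.776e-06) = 0.0252 Ω
R = R₁ + R₂ = 32.0 mΩ

32.0 mΩ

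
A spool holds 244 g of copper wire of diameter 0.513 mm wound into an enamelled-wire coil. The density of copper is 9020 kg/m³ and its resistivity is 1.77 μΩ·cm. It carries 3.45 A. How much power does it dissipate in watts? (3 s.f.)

133 W

ρ = 1.77 μΩ·cm = 1.77×10^-8 Ω·m
A = π(d/2)² = π(2.5650e-04 m)² = 2.0669e-07 m²
L = m/(density·A) = 0.244/(9020×2.0669e-07) = 130.9 m
R = ρL/A = (1.77×10^-8)(130.9)/(2.0669e-07) = 11.21 Ω
P = I²R = (3.45)² × 11.21 = 133 W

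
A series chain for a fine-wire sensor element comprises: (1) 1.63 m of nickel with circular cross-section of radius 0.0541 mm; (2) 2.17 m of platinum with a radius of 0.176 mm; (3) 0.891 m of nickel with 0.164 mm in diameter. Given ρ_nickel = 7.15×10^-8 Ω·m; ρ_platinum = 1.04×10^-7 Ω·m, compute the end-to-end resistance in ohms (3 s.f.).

18.0 Ω

Seg 1: A = πr² = π(5.4100e-05 m)² = 9.195e-09 m²
R_1 = (7.15×10^-8)(1.63)/(9.195e-09) = 12.68 Ω
Seg 2: A = πr² = π(1.7600e-04 m)² = 9.731e-08 m²
R_2 = (1.04×10^-7)(2.17)/(9.731e-08) = 2.319 Ω
Seg 3: A = π(d/2)² = π(8.2000e-05 m)² = 2.112e-08 m²
R_3 = (7.15×10^-8)(0.891)/(2.112e-08) = 3.016 Ω
R_total = R_1 + R_2 + R_3 = 18.0 Ω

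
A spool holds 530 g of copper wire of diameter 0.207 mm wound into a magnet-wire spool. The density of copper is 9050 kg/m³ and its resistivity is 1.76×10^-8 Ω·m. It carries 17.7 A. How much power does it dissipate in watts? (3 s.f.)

A = π(d/2)² = π(1.0350e-04 m)² = 3.3654e-08 m²
L = m/(density·A) = 0.53/(9050×3.3654e-08) = 1740 m
R = ρL/A = (1.76×10^-8)(1740)/(3.3654e-08) = 910.1 Ω
P = I²R = (17.7)² × 910.1 = 2.85×10^5 W

2.85×10^5 W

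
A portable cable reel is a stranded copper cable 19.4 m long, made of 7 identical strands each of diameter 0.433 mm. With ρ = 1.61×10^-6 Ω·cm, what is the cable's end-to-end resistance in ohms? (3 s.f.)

0.303 Ω

ρ = 1.61×10^-6 Ω·cm = 1.61×10^-8 Ω·m
A_strand = π(2.1650e-04 m)² = 1.473e-07 m²
R_strand = ρL/A = (1.61×10^-8)(19.4)/(1.473e-07) = 2.121 Ω
R_total = R_strand/N = 2.121/7 = 0.303 Ω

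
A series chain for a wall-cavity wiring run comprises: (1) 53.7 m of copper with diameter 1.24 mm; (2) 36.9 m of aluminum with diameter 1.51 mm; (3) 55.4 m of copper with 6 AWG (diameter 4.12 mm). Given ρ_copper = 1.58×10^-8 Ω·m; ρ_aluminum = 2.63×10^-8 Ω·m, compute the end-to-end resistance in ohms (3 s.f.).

1.31 Ω

Seg 1: A = π(d/2)² = π(6.2000e-04 m)² = 1.208e-06 m²
R_1 = (1.58×10^-8)(53.7)/(1.208e-06) = 0.7026 Ω
Seg 2: A = π(d/2)² = π(7.5500e-04 m)² = 1.791e-06 m²
R_2 = (2.63×10^-8)(36.9)/(1.791e-06) = 0.5419 Ω
Seg 3: A = π(4.12/2 mm)² = π(2.0600e-03 m)² = 1.333e-05 m²
R_3 = (1.58×10^-8)(55.4)/(1.333e-05) = 0.06566 Ω
R_total = R_1 + R_2 + R_3 = 1.31 Ω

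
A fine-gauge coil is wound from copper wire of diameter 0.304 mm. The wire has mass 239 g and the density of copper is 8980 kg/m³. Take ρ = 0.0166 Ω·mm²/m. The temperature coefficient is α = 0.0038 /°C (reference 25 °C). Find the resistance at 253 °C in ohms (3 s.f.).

ρ = 0.0166 Ω·mm²/m = 1.66×10^-8 Ω·m
A = π(d/2)² = π(1.5200e-04 m)² = 7.2583e-08 m²
L = m/(density·A) = 0.239/(8980×7.2583e-08) = 366.7 m
R = ρL/A = (1.66×10^-8)(366.7)/(7.2583e-08) = 83.86 Ω
R(253 °C) = 83.86 × (1 + 0.0038×228) = 157 Ω

157 Ω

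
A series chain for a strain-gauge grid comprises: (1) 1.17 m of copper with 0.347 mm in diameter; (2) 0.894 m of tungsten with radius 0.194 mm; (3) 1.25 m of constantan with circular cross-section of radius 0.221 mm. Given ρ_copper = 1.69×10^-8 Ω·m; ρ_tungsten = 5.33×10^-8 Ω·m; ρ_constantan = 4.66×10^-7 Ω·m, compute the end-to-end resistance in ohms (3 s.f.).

4.41 Ω

Seg 1: A = π(d/2)² = π(1.7350e-04 m)² = 9.457e-08 m²
R_1 = (1.69×10^-8)(1.17)/(9.457e-08) = 0.2091 Ω
Seg 2: A = πr² = π(1.9400e-04 m)² = 1.182e-07 m²
R_2 = (5.33×10^-8)(0.894)/(1.182e-07) = 0.403 Ω
Seg 3: A = πr² = π(2.2100e-04 m)² = 1.534e-07 m²
R_3 = (4.66×10^-7)(1.25)/(1.534e-07) = 3.796 Ω
R_total = R_1 + R_2 + R_3 = 4.41 Ω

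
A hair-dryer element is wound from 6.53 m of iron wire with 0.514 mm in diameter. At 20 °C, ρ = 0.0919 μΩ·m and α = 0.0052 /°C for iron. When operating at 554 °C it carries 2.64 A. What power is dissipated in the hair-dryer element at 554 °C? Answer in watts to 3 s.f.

ρ = 0.0919 μΩ·m = 9.19×10^-8 Ω·m
A = π(d/2)² = π(2.5700e-04 m)² = 2.075e-07 m²
R₍20₎ = ρL/A = (9.19×10^-8)(6.53)/(2.075e-07) = 2.892 Ω
R₍554₎ = R₍20₎(1 + αΔT) = 2.892 × (1 + 0.0052×534) = 10.92 Ω
P = I²R = (2.64)² × 10.92 = 76.1 W

76.1 W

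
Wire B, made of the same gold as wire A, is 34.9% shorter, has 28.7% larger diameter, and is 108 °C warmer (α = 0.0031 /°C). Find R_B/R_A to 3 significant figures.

R ∝ ρL/d² with ρ ∝ (1+αΔT), so R_B/R_A = (1 − 34.9/100) × (1 + 28.7/100)⁻² × (1 + 0.0031×108)
= 0.651 × 0.6037 × 1.335 = 0.525

0.525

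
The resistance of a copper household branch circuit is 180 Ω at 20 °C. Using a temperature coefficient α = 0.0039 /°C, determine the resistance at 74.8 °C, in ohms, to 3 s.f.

ΔT = 74.8 − 20 = 54.8 °C
R = R₀(1 + αΔT) = 180 × (1 + 0.0039×54.8) = 180 × 1.214 = 218 Ω

218 Ω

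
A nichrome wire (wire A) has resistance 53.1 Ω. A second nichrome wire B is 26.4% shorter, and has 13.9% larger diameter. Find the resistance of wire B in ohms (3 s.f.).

R ∝ L/d², so R_B/R_A = (1 − 26.4/100) × (1 + 13.9/100)⁻²
= 0.736 × 0.7708 = 0.5673
R_B = 0.5673 × 53.1 = 30.1 Ω

30.1 Ω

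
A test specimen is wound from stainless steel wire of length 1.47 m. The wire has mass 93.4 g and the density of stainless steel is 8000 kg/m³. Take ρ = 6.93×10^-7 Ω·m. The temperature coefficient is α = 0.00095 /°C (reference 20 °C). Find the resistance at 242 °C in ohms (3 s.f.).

A = m/(density·L) = 0.0934/(8000×1.47) = 7.9422e-06 m²
R = ρL/A = (6.93×10^-7)(1.47)/(7.9422e-06) = 0.1283 Ω
R(242 °C) = 0.1283 × (1 + 0.00095×222) = 0.155 Ω

0.155 Ω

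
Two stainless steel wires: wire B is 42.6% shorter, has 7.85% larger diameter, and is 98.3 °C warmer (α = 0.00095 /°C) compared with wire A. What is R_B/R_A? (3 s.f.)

R ∝ ρL/d² with ρ ∝ (1+αΔT), so R_B/R_A = (1 − 42.6/100) × (1 + 7.85/100)⁻² × (1 + 0.00095×98.3)
= 0.574 × 0.8597 × 1.093 = 0.540

0.540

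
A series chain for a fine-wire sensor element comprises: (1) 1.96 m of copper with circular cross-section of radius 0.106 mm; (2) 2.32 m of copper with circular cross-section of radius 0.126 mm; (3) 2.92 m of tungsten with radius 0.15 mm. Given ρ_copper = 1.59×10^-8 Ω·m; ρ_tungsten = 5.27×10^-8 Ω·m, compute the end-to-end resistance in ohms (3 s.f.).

3.80 Ω

Seg 1: A = πr² = π(1.0600e-04 m)² = 3.530e-08 m²
R_1 = (1.59×10^-8)(1.96)/(3.530e-08) = 0.8829 Ω
Seg 2: A = πr² = π(1.2600e-04 m)² = 4.988e-08 m²
R_2 = (1.59×10^-8)(2.32)/(4.988e-08) = 0.7396 Ω
Seg 3: A = πr² = π(1.5000e-04 m)² = 7.069e-08 m²
R_3 = (5.27×10^-8)(2.92)/(7.069e-08) = 2.177 Ω
R_total = R_1 + R_2 + R_3 = 3.80 Ω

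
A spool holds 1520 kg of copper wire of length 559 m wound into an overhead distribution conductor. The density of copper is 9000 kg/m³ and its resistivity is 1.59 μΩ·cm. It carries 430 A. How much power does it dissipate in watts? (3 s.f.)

ρ = 1.59 μΩ·cm = 1.59×10^-8 Ω·m
A = m/(density·L) = 1520/(9000×559) = 3.0213e-04 m²
R = ρL/A = (1.59×10^-8)(559)/(3.0213e-04) = 0.02942 Ω
P = I²R = (430)² × 0.02942 = 5440 W

5440 W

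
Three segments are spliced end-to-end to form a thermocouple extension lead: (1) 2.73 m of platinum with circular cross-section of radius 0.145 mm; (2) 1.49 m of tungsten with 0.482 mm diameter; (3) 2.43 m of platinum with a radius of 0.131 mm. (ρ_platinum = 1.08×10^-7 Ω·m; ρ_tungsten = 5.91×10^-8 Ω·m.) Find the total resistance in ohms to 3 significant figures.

Seg 1: A = πr² = π(1.4500e-04 m)² = 6.605e-08 m²
R_1 = (1.08×10^-7)(2.73)/(6.605e-08) = 4.464 Ω
Seg 2: A = π(d/2)² = π(2.4100e-04 m)² = 1.825e-07 m²
R_2 = (5.91×10^-8)(1.49)/(1.825e-07) = 0.4826 Ω
Seg 3: A = πr² = π(1.3100e-04 m)² = 5.391e-08 m²
R_3 = (1.08×10^-7)(2.43)/(5.391e-08) = 4.868 Ω
R_total = R_1 + R_2 + R_3 = 9.81 Ω

9.81 Ω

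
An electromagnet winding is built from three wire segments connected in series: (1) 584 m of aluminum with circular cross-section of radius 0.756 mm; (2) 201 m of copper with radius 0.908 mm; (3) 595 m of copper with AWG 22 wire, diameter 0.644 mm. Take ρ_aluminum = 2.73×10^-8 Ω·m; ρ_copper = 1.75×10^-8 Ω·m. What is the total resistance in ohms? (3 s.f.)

42.2 Ω

Seg 1: A = πr² = π(7.5600e-04 m)² = 1.796e-06 m²
R_1 = (2.73×10^-8)(584)/(1.796e-06) = 8.879 Ω
Seg 2: A = πr² = π(9.0800e-04 m)² = 2.590e-06 m²
R_2 = (1.75×10^-8)(201)/(2.590e-06) = 1.358 Ω
Seg 3: A = π(0.644/2 mm)² = π(3.2200e-04 m)² = 3.257e-07 m²
R_3 = (1.75×10^-8)(595)/(3.257e-07) = 31.97 Ω
R_total = R_1 + R_2 + R_3 = 42.2 Ω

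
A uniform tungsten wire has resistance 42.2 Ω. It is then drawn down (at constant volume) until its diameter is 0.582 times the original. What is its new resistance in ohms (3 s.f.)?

368 Ω

Volume constant ⇒ L' = L/r² with r = 0.582. R' = ρL'/A' = ρ(L/r²)/(πr²d₀²/4) = R/r⁴.
R' = 8.716 × 42.2 = 368 Ω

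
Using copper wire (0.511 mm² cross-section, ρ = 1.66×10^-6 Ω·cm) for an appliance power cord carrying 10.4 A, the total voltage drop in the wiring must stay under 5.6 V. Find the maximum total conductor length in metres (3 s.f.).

16.6 m

ρ = 1.66×10^-6 Ω·cm = 1.66×10^-8 Ω·m
A = 0.511 mm² = 5.110e-07 m²
L_max = V_max·A/(1·ρI) = (5.6)(5.110e-07)/(1.66×10^-8×10.4) = 16.6 m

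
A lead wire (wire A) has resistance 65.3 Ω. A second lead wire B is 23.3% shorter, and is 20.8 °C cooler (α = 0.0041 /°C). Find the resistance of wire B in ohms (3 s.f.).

45.8 Ω

R ∝ ρL/d² with ρ ∝ (1+αΔT), so R_B/R_A = (1 − 23.3/100) × (1 − 0.0041×20.8)
= 0.767 × 0.9147 = 0.7016
R_B = 0.7016 × 65.3 = 45.8 Ω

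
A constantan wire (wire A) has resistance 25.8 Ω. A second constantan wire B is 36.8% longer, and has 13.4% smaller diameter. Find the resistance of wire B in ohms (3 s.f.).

R ∝ L/d², so R_B/R_A = (1 + 36.8/100) × (1 − 13.4/100)⁻²
= 1.368 × 1.333 = 1.824
R_B = 1.824 × 25.8 = 47.1 Ω

47.1 Ω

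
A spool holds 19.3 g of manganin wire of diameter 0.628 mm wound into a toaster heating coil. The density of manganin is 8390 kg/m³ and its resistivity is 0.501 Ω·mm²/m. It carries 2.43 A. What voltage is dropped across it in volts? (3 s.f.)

ρ = 0.501 Ω·mm²/m = 5.01×10^-7 Ω·m
A = π(d/2)² = π(3.1400e-04 m)² = 3.0975e-07 m²
L = m/(density·A) = 0.0193/(8390×3.0975e-07) = 7.427 m
R = ρL/A = (5.01×10^-7)(7.427)/(3.0975e-07) = 12.01 Ω
V = IR = 2.43 × 12.01 = 29.2 V

29.2 V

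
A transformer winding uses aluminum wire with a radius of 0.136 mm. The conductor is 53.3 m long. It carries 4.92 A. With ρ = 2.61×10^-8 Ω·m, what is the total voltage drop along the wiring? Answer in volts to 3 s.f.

118 V

A = πr² = π(1.3600e-04 m)² = 5.811e-08 m²
R = ρL/A = (2.61×10^-8)(53.3)/(5.811e-08) = 23.94 Ω
V = IR = 4.92 × 23.94 = 118 V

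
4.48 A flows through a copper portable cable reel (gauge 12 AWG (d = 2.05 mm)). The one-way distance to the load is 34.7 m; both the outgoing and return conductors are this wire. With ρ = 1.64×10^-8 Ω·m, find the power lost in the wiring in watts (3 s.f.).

A = π(2.05/2 mm)² = π(1.0250e-03 m)² = 3.301e-06 m²
Total conductor length (both ways) L = 2 × 34.7 = 69.4 m
R = ρL/A = (1.64×10^-8)(69.4)/(3.301e-06) = 0.3448 Ω
P = I²R = (4.48)² × 0.3448 = 6.92 W

6.92 W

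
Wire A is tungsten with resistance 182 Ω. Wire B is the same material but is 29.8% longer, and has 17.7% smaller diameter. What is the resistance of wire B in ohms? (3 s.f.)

349 Ω

R ∝ L/d², so R_B/R_A = (1 + 29.8/100) × (1 − 17.7/100)⁻²
= 1.298 × 1.476 = 1.916
R_B = 1.916 × 182 = 349 Ω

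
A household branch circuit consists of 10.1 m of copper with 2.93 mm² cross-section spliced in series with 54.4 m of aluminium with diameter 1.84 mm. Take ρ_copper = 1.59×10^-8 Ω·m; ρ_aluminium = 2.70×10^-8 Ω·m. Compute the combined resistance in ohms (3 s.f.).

0.607 Ω

Segment 1: A = 2.93 mm² = 2.930e-06 m²
R₁ = ρL/A = (1.59×10^-8)(10.1)/(2.930e-06) = 0.05481 Ω
Segment 2: A = π(d/2)² = π(9.2000e-04 m)² = 2.659e-06 m²
R₂ = (2.70×10^-8)(54.4)/(2.659e-06) = 0.5524 Ω
R = R₁ + R₂ = 0.607 Ω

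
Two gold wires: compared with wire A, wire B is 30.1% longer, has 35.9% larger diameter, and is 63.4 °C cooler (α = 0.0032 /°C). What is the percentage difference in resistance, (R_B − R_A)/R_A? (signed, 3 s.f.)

R ∝ ρL/d² with ρ ∝ (1+αΔT), so R_B/R_A = (1 + 30.1/100) × (1 + 35.9/100)⁻² × (1 − 0.0032×63.4)
= 1.301 × 0.5414 × 0.7971 = 0.5615
(R_B − R_A)/R_A = 0.5615 − 1 = -43.8%

-43.8%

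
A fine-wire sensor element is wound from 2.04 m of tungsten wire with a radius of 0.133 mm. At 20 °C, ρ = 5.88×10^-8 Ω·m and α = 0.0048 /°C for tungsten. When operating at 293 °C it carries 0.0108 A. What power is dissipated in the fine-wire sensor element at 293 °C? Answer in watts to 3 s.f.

A = πr² = π(1.3300e-04 m)² = 5.557e-08 m²
R₍20₎ = ρL/A = (5.88×10^-8)(2.04)/(5.557e-08) = 2.159 Ω
R₍293₎ = R₍20₎(1 + αΔT) = 2.159 × (1 + 0.0048×273) = 4.987 Ω
P = I²R = (0.0108)² × 4.987 = 5.82×10^-4 W

5.82×10^-4 W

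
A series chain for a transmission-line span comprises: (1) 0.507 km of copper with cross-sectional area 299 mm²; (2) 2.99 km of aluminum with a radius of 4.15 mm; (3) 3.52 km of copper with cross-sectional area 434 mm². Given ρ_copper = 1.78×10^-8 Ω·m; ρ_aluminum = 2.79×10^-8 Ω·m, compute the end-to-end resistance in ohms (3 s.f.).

Seg 1: A = 299 mm² = 2.990e-04 m²
R_1 = (1.78×10^-8)(507)/(2.990e-04) = 0.03018 Ω
Seg 2: A = πr² = π(4.1500e-03 m)² = 5.411e-05 m²
R_2 = (2.79×10^-8)(2990)/(5.411e-05) = 1.542 Ω
Seg 3: A = 434 mm² = 4.340e-04 m²
R_3 = (1.78×10^-8)(3520)/(4.340e-04) = 0.1444 Ω
R_total = R_1 + R_2 + R_3 = 1.72 Ω

1.72 Ω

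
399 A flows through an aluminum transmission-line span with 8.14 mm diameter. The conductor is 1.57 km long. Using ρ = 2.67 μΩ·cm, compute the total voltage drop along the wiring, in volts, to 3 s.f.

321 V

ρ = 2.67 μΩ·cm = 2.67×10^-8 Ω·m
A = π(d/2)² = π(4.0700e-03 m)² = 5.204e-05 m²
R = ρL/A = (2.67×10^-8)(1570)/(5.204e-05) = 0.8055 Ω
V = IR = 399 × 0.8055 = 321 V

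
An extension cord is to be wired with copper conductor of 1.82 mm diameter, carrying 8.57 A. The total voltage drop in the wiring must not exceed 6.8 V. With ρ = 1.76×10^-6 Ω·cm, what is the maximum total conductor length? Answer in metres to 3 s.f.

117 m

ρ = 1.76×10^-6 Ω·cm = 1.76×10^-8 Ω·m
A = π(d/2)² = π(9.1000e-04 m)² = 2.602e-06 m²
L_max = V_max·A/(1·ρI) = (6.8)(2.602e-06)/(1.76×10^-8×8.57) = 117 m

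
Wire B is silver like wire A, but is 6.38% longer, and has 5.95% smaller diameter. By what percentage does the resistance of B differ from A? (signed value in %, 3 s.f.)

20.3%

R ∝ L/d², so R_B/R_A = (1 + 6.38/100) × (1 − 5.95/100)⁻²
= 1.064 × 1.131 = 1.203
(R_B − R_A)/R_A = 1.203 − 1 = 20.3%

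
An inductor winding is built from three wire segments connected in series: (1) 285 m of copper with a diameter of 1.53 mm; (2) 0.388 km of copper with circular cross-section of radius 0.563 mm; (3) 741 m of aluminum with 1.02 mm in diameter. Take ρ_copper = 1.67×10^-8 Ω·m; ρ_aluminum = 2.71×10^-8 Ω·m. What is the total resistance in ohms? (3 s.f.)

33.7 Ω

Seg 1: A = π(d/2)² = π(7.6500e-04 m)² = 1.839e-06 m²
R_1 = (1.67×10^-8)(285)/(1.839e-06) = 2.589 Ω
Seg 2: A = πr² = π(5.6300e-04 m)² = 9.958e-07 m²
R_2 = (1.67×10^-8)(388)/(9.958e-07) = 6.507 Ω
Seg 3: A = π(d/2)² = π(5.1000e-04 m)² = 8.171e-07 m²
R_3 = (2.71×10^-8)(741)/(8.171e-07) = 24.58 Ω
R_total = R_1 + R_2 + R_3 = 33.7 Ω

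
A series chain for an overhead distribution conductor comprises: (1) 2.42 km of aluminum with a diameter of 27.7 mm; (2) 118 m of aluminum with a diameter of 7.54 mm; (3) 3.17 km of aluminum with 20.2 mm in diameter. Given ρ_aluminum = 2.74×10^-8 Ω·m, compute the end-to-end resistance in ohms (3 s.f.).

Seg 1: A = π(d/2)² = π(1.3850e-02 m)² = 6.026e-04 m²
R_1 = (2.74×10^-8)(2420)/(6.026e-04) = 0.11 Ω
Seg 2: A = π(d/2)² = π(3.7700e-03 m)² = 4.465e-05 m²
R_2 = (2.74×10^-8)(118)/(4.465e-05) = 0.07241 Ω
Seg 3: A = π(d/2)² = π(1.0100e-02 m)² = 3.205e-04 m²
R_3 = (2.74×10^-8)(3170)/(3.205e-04) = 0.271 Ω
R_total = R_1 + R_2 + R_3 = 0.453 Ω

0.453 Ω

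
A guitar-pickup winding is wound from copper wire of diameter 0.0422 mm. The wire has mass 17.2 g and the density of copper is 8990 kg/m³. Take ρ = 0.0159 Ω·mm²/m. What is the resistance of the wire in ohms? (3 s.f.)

15600 Ω

ρ = 0.0159 Ω·mm²/m = 1.59×10^-8 Ω·m
A = π(d/2)² = π(2.1100e-05 m)² = 1.3987e-09 m²
L = m/(density·A) = 0.0172/(8990×1.3987e-09) = 1368 m
R = ρL/A = (1.59×10^-8)(1368)/(1.3987e-09) = 15600 Ω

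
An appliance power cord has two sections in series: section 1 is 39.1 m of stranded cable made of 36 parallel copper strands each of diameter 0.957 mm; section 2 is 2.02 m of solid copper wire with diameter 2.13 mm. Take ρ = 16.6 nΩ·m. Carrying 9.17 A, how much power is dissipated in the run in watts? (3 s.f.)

2.90 W

ρ = 16.6 nΩ·m = 1.66×10^-8 Ω·m
Section 1: A_strand = π(4.7850e-04)² = 7.193e-07 m²; R₁ = ρL/(N·A_s) = (1.66×10^-8)(39.1)/(36×7.193e-07) = 0.02507 Ω
Section 2: A = π(d/2)² = π(1.0650e-03 m)² = 3.563e-06 m²
R₂ = (1.66×10^-8)(2.02)/(3.563e-06) = 0.00941 Ω
R = R₁ + R₂ = 0.03448 Ω
P = I²R = (9.17)² × 0.03448 = 2.90 W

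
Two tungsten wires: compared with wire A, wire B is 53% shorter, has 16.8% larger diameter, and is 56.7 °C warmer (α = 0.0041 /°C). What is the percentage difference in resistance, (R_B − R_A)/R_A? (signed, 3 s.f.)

R ∝ ρL/d² with ρ ∝ (1+αΔT), so R_B/R_A = (1 − 53/100) × (1 + 16.8/100)⁻² × (1 + 0.0041×56.7)
= 0.47 × 0.733 × 1.232 = 0.4246
(R_B − R_A)/R_A = 0.4246 − 1 = -57.5%

-57.5%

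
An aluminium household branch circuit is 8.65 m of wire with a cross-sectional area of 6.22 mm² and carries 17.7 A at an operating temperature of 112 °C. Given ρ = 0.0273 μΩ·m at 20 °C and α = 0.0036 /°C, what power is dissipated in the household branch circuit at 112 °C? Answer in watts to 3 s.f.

15.8 W

ρ = 0.0273 μΩ·m = 2.73×10^-8 Ω·m
A = 6.22 mm² = 6.220e-06 m²
R₍20₎ = ρL/A = (2.73×10^-8)(8.65)/(6.220e-06) = 0.03797 Ω
R₍112₎ = R₍20₎(1 + αΔT) = 0.03797 × (1 + 0.0036×92) = 0.05054 Ω
P = I²R = (17.7)² × 0.05054 = 15.8 W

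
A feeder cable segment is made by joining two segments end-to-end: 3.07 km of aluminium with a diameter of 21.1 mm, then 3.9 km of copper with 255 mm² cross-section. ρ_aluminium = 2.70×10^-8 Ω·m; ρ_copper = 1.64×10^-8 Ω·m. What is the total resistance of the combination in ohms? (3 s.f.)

Segment 1: A = π(d/2)² = π(1.0550e-02 m)² = 3.497e-04 m²
R₁ = ρL/A = (2.70×10^-8)(3070)/(3.497e-04) = 0.2371 Ω
Segment 2: A = 255 mm² = 2.550e-04 m²
R₂ = (1.64×10^-8)(3900)/(2.550e-04) = 0.2508 Ω
R = R₁ + R₂ = 0.488 Ω

0.488 Ω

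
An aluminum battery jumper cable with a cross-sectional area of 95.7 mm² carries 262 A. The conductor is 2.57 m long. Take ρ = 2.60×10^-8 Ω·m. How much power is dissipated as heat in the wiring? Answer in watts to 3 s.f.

A = 95.7 mm² = 9.570e-05 m²
R = ρL/A = (2.60×10^-8)(2.57)/(9.570e-05) = 6.982×10^-4 Ω
P = I²R = (262)² × 6.982×10^-4 = 47.9 W

47.9 W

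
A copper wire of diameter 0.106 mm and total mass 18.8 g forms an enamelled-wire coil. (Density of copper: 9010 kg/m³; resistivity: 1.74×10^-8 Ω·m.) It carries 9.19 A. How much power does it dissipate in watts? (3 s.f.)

A = π(d/2)² = π(5.3000e-05 m)² = 8.8247e-09 m²
L = m/(density·A) = 0.0188/(9010×8.8247e-09) = 236.4 m
R = ρL/A = (1.74×10^-8)(236.4)/(8.8247e-09) = 466.2 Ω
P = I²R = (9.19)² × 466.2 = 39400 W

39400 W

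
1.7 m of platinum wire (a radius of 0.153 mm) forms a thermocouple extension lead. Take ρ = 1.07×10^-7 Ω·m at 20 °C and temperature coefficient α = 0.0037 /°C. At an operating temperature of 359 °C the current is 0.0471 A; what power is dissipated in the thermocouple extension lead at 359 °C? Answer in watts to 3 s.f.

A = πr² = π(1.5300e-04 m)² = 7.354e-08 m²
R₍20₎ = ρL/A = (1.07×10^-7)(1.7)/(7.354e-08) = 2.473 Ω
R₍359₎ = R₍20₎(1 + αΔT) = 2.473 × (1 + 0.0037×339) = 5.576 Ω
P = I²R = (0.0471)² × 5.576 = 0.0124 W

0.0124 W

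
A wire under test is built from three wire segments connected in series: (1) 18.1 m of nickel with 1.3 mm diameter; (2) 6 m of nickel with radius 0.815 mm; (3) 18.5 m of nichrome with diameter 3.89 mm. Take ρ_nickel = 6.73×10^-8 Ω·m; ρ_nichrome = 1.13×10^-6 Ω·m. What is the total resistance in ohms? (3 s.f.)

2.87 Ω

Seg 1: A = π(d/2)² = π(6.5000e-04 m)² = 1.327e-06 m²
R_1 = (6.73×10^-8)(18.1)/(1.327e-06) = 0.9177 Ω
Seg 2: A = πr² = π(8.1500e-04 m)² = 2.087e-06 m²
R_2 = (6.73×10^-8)(6)/(2.087e-06) = 0.1935 Ω
Seg 3: A = π(d/2)² = π(1.9450e-03 m)² = 1.188e-05 m²
R_3 = (1.13×10^-6)(18.5)/(1.188e-05) = 1.759 Ω
R_total = R_1 + R_2 + R_3 = 2.87 Ω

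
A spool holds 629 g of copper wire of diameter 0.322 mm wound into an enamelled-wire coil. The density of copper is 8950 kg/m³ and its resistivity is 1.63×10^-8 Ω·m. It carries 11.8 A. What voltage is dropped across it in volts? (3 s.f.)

2040 V

A = π(d/2)² = π(1.6100e-04 m)² = 8.1433e-08 m²
L = m/(density·A) = 0.629/(8950×8.1433e-08) = 863 m
R = ρL/A = (1.63×10^-8)(863)/(8.1433e-08) = 172.7 Ω
V = IR = 11.8 × 172.7 = 2040 V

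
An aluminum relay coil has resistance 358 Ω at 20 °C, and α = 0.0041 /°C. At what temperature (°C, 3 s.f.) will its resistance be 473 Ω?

R = R₀(1 + α(T − T₀)) ⇒ T = T₀ + (R/R₀ − 1)/α
T = 20 + (473/358 − 1)/0.0041 = 20 + (0.3212)/0.0041 = 98.3 °C

98.3 °C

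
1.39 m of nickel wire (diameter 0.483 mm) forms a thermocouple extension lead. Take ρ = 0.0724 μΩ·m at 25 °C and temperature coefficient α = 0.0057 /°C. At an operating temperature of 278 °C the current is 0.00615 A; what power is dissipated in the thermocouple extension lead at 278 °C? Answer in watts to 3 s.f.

5.07×10^-5 W

ρ = 0.0724 μΩ·m = 7.24×10^-8 Ω·m
A = π(d/2)² = π(2.4150e-04 m)² = 1.832e-07 m²
R₍25₎ = ρL/A = (7.24×10^-8)(1.39)/(1.832e-07) = 0.5492 Ω
R₍278₎ = R₍25₎(1 + αΔT) = 0.5492 × (1 + 0.0057×253) = 1.341 Ω
P = I²R = (0.00615)² × 1.341 = 5.07×10^-5 W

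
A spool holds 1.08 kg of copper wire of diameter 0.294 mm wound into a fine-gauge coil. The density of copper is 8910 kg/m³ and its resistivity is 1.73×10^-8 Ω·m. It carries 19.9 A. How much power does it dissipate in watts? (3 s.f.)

A = π(d/2)² = π(1.4700e-04 m)² = 6.7887e-08 m²
L = m/(density·A) = 1.08/(8910×6.7887e-08) = 1786 m
R = ρL/A = (1.73×10^-8)(1786)/(6.7887e-08) = 455 Ω
P = I²R = (19.9)² × 455 = 1.80×10^5 W

1.80×10^5 W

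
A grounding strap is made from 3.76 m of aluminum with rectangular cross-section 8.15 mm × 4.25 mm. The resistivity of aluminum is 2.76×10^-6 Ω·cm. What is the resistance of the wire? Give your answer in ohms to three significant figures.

0.00300 Ω

ρ = 2.76×10^-6 Ω·cm = 2.76×10^-8 Ω·m
A = 8.15 × 4.25 mm² = 34.6 mm² = 3.464e-05 m²
R = ρL/A = (2.76×10^-8)(3.76 m)/(3.464e-05 m²) = 0.00300 Ω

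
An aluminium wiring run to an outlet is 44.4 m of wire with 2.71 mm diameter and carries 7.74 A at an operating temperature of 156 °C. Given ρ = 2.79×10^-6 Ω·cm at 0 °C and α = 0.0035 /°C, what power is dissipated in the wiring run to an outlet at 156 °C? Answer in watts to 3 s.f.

ρ = 2.79×10^-6 Ω·cm = 2.79×10^-8 Ω·m
A = π(d/2)² = π(1.3550e-03 m)² = 5.768e-06 m²
R₍0₎ = ρL/A = (2.79×10^-8)(44.4)/(5.768e-06) = 0.2148 Ω
R₍156₎ = R₍0₎(1 + αΔT) = 0.2148 × (1 + 0.0035×156) = 0.332 Ω
P = I²R = (7.74)² × 0.332 = 19.9 W

19.9 W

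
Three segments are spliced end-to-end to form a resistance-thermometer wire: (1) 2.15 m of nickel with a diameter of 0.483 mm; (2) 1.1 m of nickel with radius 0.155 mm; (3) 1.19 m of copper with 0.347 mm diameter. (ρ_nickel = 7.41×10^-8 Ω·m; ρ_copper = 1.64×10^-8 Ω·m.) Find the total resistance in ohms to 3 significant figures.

Seg 1: A = π(d/2)² = π(2.4150e-04 m)² = 1.832e-07 m²
R_1 = (7.41×10^-8)(2.15)/(1.832e-07) = 0.8695 Ω
Seg 2: A = πr² = π(1.5500e-04 m)² = 7.548e-08 m²
R_2 = (7.41×10^-8)(1.1)/(7.548e-08) = 1.08 Ω
Seg 3: A = π(d/2)² = π(1.7350e-04 m)² = 9.457e-08 m²
R_3 = (1.64×10^-8)(1.19)/(9.457e-08) = 0.2064 Ω
R_total = R_1 + R_2 + R_3 = 2.16 Ω

2.16 Ω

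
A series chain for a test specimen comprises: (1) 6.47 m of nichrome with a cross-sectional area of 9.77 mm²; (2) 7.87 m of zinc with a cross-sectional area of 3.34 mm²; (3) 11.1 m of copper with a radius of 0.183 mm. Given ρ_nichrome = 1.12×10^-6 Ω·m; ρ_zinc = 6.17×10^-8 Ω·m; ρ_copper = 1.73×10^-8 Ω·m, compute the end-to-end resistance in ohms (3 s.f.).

2.71 Ω

Seg 1: A = 9.77 mm² = 9.770e-06 m²
R_1 = (1.12×10^-6)(6.47)/(9.770e-06) = 0.7417 Ω
Seg 2: A = 3.34 mm² = 3.340e-06 m²
R_2 = (6.17×10^-8)(7.87)/(3.340e-06) = 0.1454 Ω
Seg 3: A = πr² = π(1.8300e-04 m)² = 1.052e-07 m²
R_3 = (1.73×10^-8)(11.1)/(1.052e-07) = 1.825 Ω
R_total = R_1 + R_2 + R_3 = 2.71 Ω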